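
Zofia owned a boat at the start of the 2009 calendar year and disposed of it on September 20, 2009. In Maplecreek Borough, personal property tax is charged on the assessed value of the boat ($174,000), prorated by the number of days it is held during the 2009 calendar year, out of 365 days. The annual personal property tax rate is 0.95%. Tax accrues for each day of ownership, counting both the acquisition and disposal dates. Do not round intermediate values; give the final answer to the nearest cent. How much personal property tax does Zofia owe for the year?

$1,191.07

Days held (January 1 – September 20, 2009): 263 out of 365
Tax = $174,000 × 0.95% × 263/365 = $1,191.0658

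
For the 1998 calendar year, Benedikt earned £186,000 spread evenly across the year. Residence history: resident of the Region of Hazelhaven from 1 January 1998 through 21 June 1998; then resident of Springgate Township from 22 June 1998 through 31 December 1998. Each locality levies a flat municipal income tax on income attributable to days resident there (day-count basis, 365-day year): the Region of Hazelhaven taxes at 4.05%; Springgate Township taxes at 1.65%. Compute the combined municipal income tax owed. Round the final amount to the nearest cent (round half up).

£5,172.58

The Region of Hazelhaven, 1 January – 21 June 1998: 172 days → £186,000 × 4.05% × 172/365 = £3,549.7973
Springgate Township, 22 June – 31 December 1998: 193 days → £186,000 × 1.65% × 193/365 = £1,622.7863
Total = £5,172.5836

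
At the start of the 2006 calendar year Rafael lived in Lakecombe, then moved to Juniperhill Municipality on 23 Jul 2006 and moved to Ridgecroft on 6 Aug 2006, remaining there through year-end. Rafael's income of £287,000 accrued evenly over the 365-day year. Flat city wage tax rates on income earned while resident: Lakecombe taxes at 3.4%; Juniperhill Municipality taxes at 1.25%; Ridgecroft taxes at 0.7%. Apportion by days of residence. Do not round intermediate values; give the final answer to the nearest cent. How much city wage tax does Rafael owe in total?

Lakecombe, 1 Jan – 22 Jul 2006: 203 days → £287,000 × 3.4% × 203/365 = £5,427.0521
Juniperhill Municipality, 23 Jul – 5 Aug 2006: 14 days → £287,000 × 1.25% × 14/365 = £137.6027
Ridgecroft, 6 Aug – 31 Dec 2006: 148 days → £287,000 × 0.7% × 148/365 = £814.6082
Total = £6,379.2630

£6,379.26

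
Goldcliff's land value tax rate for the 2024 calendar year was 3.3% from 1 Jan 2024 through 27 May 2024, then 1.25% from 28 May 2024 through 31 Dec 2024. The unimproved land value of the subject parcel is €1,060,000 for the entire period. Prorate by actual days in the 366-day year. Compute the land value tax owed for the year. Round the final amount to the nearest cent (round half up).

€22,036.99

1 Jan – 27 May 2024: 148 days at 3.3% → €1,060,000 × 3.3% × 148/366 = €14,144.9180
28 May – 31 Dec 2024: 218 days at 1.25% → €1,060,000 × 1.25% × 218/366 = €7,892.0765
Total = €22,036.9945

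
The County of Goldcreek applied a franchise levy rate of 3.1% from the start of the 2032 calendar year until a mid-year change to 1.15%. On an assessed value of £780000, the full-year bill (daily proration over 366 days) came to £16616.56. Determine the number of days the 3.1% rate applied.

Let d = days at the first rate; then 366 − d days at the second rate.
£780000 × [3.1%·d + 1.15%·(366−d)] / 366 = £16616.56
Solving gives d = 184, so the new rate took effect on 3 July 2032.

184 days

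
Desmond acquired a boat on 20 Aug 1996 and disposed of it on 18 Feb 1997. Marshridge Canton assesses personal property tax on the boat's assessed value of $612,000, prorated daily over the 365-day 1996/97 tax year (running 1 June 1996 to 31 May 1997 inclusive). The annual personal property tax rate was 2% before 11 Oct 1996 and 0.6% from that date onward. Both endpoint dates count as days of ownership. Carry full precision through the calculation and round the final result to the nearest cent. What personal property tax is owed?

$3,061.68

20 Aug – 10 Oct 1996: 52 days at 2% → $612,000 × 2% × 52/365 = $1,743.7808
11 Oct 1996 – 18 Feb 1997: 131 days at 0.6% → $612,000 × 0.6% × 131/365 = $1,317.8959
Total = $3,061.6767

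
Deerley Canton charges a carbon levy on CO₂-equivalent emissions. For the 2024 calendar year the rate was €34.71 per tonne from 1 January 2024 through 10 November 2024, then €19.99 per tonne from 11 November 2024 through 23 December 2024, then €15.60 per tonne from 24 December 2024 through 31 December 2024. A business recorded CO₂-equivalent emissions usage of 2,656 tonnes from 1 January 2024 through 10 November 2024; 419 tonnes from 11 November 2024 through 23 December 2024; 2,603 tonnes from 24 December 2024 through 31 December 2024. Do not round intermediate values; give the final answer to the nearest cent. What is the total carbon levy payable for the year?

1 January – 10 November 2024: 2,656 tonnes at €34.71/tonne → €92189.76
11 November – 23 December 2024: 419 tonnes at €19.99/tonne → €8375.81
24 December – 31 December 2024: 2,603 tonnes at €15.60/tonne → €40606.80

€141172.37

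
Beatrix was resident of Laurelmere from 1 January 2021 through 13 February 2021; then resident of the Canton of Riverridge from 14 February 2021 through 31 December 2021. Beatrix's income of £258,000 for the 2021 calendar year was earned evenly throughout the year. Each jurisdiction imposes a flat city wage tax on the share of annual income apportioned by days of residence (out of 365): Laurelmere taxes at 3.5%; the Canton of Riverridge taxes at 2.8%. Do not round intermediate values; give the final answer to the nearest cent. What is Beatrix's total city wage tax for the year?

Laurelmere, 1 January – 13 February 2021: 44 days → £258,000 × 3.5% × 44/365 = £1,088.5479
The Canton of Riverridge, 14 February – 31 December 2021: 321 days → £258,000 × 2.8% × 321/365 = £6,353.1616
Total = £7,441.7096

£7,441.71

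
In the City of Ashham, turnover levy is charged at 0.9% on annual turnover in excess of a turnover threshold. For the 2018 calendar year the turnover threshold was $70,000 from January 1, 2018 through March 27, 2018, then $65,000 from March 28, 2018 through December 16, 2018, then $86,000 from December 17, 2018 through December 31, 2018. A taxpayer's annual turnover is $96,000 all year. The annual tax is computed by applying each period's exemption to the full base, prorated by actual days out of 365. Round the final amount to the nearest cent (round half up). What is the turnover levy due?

January 1 – March 27, 2018: 86 days, exemption $70,000 → ($96,000 − $70,000) × 0.9% × 86/365 = $55.1342
March 28 – December 16, 2018: 264 days, exemption $65,000 → ($96,000 − $65,000) × 0.9% × 264/365 = $201.7973
December 17 – December 31, 2018: 15 days, exemption $86,000 → ($96,000 − $86,000) × 0.9% × 15/365 = $3.6986
Total = $260.6301

$260.63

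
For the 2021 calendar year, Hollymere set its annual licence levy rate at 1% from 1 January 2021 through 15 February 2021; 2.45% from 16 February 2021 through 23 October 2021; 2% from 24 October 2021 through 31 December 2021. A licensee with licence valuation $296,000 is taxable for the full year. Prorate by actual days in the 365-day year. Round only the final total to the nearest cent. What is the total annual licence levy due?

$6,459.29

1 January – 15 February 2021: 46 days at 1% → $296,000 × 1% × 46/365 = $373.0411
16 February – 23 October 2021: 250 days at 2.45% → $296,000 × 2.45% × 250/365 = $4,967.1233
24 October – 31 December 2021: 69 days at 2% → $296,000 × 2% × 69/365 = $1,119.1233
Total = $6,459.2877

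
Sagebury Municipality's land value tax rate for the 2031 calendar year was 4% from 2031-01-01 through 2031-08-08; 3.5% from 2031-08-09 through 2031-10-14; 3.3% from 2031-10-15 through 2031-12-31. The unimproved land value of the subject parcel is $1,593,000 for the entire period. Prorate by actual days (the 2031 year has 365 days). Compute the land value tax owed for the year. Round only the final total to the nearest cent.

$59,874.98

2031-01-01 to 2031-08-08: 220 days at 4% → $1,593,000 × 4% × 220/365 = $38,406.5753
2031-08-09 to 2031-10-14: 67 days at 3.5% → $1,593,000 × 3.5% × 67/365 = $10,234.4795
2031-10-15 to 2031-12-31: 78 days at 3.3% → $1,593,000 × 3.3% × 78/365 = $11,233.9233
Total = $59,874.9781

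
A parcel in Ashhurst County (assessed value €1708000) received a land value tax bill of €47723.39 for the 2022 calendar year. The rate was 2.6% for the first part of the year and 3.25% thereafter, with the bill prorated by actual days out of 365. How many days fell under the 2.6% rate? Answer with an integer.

256 days

Let d = days at the first rate; then 365 − d days at the second rate.
€1708000 × [2.6%·d + 3.25%·(365−d)] / 365 = €47723.39
Solving gives d = 256, so the new rate took effect on 14 September 2022.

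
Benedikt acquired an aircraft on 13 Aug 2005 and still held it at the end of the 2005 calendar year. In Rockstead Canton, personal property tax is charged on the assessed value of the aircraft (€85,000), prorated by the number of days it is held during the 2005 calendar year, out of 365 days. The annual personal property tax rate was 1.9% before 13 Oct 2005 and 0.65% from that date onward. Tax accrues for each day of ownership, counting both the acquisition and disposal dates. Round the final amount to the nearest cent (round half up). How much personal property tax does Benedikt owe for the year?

13 Aug – 12 Oct 2005: 61 days at 1.9% → €85,000 × 1.9% × 61/365 = €269.9041
13 Oct – 31 Dec 2005: 80 days at 0.65% → €85,000 × 0.65% × 80/365 = €121.0959
Total = €391.0000

€391.00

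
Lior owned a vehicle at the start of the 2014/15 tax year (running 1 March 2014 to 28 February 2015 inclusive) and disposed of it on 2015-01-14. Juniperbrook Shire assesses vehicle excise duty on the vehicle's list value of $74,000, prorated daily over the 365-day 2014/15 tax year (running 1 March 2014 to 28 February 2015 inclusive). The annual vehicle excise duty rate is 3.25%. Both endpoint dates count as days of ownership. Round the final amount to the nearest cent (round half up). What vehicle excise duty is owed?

Days held (2014-03-01 to 2015-01-14): 320 out of 365
Tax = $74,000 × 3.25% × 320/365 = $2,108.4932

$2,108.49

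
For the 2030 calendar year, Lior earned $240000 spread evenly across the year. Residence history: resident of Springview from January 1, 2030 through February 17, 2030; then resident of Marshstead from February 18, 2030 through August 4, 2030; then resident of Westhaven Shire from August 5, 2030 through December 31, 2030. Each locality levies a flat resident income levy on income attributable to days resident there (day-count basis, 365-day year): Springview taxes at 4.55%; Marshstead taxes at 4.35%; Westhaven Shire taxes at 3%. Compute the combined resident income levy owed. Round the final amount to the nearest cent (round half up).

$9180.49

Springview, January 1 – February 17, 2030: 48 days → $240000 × 4.55% × 48/365 = $1436.0548
Marshstead, February 18 – August 4, 2030: 168 days → $240000 × 4.35% × 168/365 = $4805.2603
Westhaven Shire, August 5 – December 31, 2030: 149 days → $240000 × 3% × 149/365 = $2939.1781
Total = $9180.4932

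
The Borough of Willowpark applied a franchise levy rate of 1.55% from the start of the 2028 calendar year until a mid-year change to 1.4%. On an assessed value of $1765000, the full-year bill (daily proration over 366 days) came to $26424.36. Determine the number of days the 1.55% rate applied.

237 days

Let d = days at the first rate; then 366 − d days at the second rate.
$1765000 × [1.55%·d + 1.4%·(366−d)] / 366 = $26424.36
Solving gives d = 237, so the new rate took effect on 25 August 2028.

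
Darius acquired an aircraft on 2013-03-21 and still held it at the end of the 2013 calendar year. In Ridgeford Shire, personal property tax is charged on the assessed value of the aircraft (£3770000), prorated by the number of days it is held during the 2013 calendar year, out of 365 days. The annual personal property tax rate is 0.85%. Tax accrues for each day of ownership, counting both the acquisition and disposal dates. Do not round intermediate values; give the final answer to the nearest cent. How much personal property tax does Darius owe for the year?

Days held (2013-03-21 to 2013-12-31): 286 out of 365
Tax = £3770000 × 0.85% × 286/365 = £25109.2329

£25109.23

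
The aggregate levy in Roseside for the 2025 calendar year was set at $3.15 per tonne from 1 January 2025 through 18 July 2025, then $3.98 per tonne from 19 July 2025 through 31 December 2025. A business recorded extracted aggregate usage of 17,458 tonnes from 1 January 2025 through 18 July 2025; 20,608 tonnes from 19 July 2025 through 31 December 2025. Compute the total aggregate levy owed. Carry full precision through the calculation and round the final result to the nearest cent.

$137,012.54

1 January – 18 July 2025: 17,458 tonnes at $3.15/tonne → $54,992.70
19 July – 31 December 2025: 20,608 tonnes at $3.98/tonne → $82,019.84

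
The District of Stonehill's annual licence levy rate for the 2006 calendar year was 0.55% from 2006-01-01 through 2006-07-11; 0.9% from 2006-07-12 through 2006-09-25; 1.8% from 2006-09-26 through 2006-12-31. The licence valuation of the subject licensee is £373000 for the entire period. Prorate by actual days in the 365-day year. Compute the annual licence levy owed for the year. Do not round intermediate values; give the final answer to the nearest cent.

2006-01-01 to 2006-07-11: 192 days at 0.55% → £373000 × 0.55% × 192/365 = £1079.1452
2006-07-12 to 2006-09-25: 76 days at 0.9% → £373000 × 0.9% × 76/365 = £698.9918
2006-09-26 to 2006-12-31: 97 days at 1.8% → £373000 × 1.8% × 97/365 = £1784.2685
Total = £3562.4055

£3562.41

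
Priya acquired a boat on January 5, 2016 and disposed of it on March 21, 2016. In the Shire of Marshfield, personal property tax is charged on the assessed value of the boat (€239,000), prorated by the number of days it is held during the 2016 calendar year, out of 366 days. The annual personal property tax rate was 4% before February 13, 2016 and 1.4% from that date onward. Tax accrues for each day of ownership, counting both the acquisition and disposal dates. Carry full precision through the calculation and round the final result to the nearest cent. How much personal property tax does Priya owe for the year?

January 5 – February 12, 2016: 39 days at 4% → €239,000 × 4% × 39/366 = €1,018.6885
February 13 – March 21, 2016: 38 days at 1.4% → €239,000 × 1.4% × 38/366 = €347.3989
Total = €1,366.0874

€1,366.09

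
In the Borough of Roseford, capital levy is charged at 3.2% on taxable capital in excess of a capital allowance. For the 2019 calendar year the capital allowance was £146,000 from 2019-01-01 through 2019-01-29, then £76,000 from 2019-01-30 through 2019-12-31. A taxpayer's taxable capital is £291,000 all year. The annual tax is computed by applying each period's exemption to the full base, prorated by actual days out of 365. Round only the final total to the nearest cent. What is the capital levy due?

£6,702.03

2019-01-01 to 2019-01-29: 29 days, exemption £146,000 → (£291,000 − £146,000) × 3.2% × 29/365 = £368.6575
2019-01-30 to 2019-12-31: 336 days, exemption £76,000 → (£291,000 − £76,000) × 3.2% × 336/365 = £6,333.3699
Total = £6,702.0274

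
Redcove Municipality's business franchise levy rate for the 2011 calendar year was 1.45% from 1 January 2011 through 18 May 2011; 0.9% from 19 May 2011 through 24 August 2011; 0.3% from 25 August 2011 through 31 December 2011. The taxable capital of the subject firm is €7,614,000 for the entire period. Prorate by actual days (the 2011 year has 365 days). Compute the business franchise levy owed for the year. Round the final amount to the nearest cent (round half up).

1 January – 18 May 2011: 138 days at 1.45% → €7,614,000 × 1.45% × 138/365 = €41,741.4082
19 May – 24 August 2011: 98 days at 0.9% → €7,614,000 × 0.9% × 98/365 = €18,398.7616
25 August – 31 December 2011: 129 days at 0.3% → €7,614,000 × 0.3% × 129/365 = €8,072.9260
Total = €68,213.0959

€68,213.10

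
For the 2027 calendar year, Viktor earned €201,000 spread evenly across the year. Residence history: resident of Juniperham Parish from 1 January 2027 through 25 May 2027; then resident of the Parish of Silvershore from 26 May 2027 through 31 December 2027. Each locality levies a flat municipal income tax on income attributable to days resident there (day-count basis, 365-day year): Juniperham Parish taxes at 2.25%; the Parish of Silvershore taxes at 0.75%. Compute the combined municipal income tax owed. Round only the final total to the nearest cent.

€2,705.24

Juniperham Parish, 1 January – 25 May 2027: 145 days → €201,000 × 2.25% × 145/365 = €1,796.6096
The Parish of Silvershore, 26 May – 31 December 2027: 220 days → €201,000 × 0.75% × 220/365 = €908.6301
Total = €2,705.2397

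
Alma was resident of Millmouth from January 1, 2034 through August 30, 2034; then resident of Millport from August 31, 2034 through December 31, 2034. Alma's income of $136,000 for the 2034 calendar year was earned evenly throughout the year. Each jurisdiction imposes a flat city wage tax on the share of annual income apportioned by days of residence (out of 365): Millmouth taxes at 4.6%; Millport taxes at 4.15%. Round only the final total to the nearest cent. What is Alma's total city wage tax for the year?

Millmouth, January 1 – August 30, 2034: 242 days → $136,000 × 4.6% × 242/365 = $4,147.8137
Millport, August 31 – December 31, 2034: 123 days → $136,000 × 4.15% × 123/365 = $1,901.9507
Total = $6,049.7644

$6,049.76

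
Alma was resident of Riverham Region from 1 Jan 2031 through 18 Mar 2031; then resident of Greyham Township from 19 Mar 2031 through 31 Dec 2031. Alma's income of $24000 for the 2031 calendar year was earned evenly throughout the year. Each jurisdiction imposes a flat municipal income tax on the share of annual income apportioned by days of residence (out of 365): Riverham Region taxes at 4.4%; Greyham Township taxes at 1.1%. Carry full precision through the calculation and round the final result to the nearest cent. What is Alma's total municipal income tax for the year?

$431.08

Riverham Region, 1 Jan – 18 Mar 2031: 77 days → $24000 × 4.4% × 77/365 = $222.7726
Greyham Township, 19 Mar – 31 Dec 2031: 288 days → $24000 × 1.1% × 288/365 = $208.3068
Total = $431.0795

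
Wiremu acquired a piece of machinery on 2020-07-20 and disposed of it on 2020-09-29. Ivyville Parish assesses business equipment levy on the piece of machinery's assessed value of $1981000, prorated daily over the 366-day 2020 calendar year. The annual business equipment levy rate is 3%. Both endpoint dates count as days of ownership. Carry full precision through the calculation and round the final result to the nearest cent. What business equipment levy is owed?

Days held (2020-07-20 to 2020-09-29): 72 out of 366
Tax = $1981000 × 3% × 72/366 = $11691.1475

$11691.15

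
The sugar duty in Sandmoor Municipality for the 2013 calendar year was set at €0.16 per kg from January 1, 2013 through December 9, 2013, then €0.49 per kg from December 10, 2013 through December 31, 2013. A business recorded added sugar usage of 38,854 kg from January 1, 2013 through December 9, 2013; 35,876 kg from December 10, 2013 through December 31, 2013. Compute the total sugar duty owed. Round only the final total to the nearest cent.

January 1 – December 9, 2013: 38,854 kg at €0.16/kg → €6,216.64
December 10 – December 31, 2013: 35,876 kg at €0.49/kg → €17,579.24

€23,795.88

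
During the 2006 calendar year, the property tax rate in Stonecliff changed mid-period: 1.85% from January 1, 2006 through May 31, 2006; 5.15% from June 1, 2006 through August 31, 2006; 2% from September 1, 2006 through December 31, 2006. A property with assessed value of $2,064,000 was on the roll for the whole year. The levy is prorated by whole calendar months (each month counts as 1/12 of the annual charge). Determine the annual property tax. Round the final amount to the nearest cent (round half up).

$56,244.00

January 1 – May 31, 2006: 5 months at 1.85% → $2,064,000 × 1.85% × 5/12 = $15,910.0000
June 1 – August 31, 2006: 3 months at 5.15% → $2,064,000 × 5.15% × 3/12 = $26,574.0000
September 1 – December 31, 2006: 4 months at 2% → $2,064,000 × 2% × 4/12 = $13,760.0000
Total = $56,244.0000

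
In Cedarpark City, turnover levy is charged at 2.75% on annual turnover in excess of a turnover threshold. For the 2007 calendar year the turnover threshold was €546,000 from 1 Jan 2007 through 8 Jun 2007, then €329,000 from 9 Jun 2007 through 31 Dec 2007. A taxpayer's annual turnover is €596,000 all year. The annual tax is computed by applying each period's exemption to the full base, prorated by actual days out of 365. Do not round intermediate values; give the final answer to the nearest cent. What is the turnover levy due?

1 Jan – 8 Jun 2007: 159 days, exemption €546,000 → (€596,000 − €546,000) × 2.75% × 159/365 = €598.9726
9 Jun – 31 Dec 2007: 206 days, exemption €329,000 → (€596,000 − €329,000) × 2.75% × 206/365 = €4,143.9863
Total = €4,742.9589

€4,742.96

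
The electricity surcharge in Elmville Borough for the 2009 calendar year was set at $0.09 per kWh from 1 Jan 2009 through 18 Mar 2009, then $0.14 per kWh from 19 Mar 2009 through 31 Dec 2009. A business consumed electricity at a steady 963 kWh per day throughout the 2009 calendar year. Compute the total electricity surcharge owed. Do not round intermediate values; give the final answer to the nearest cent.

1 Jan – 18 Mar 2009: 77 days × 963 kWh/day = 74,151 kWh at $0.09/kWh → $6673.59
19 Mar – 31 Dec 2009: 288 days × 963 kWh/day = 277,344 kWh at $0.14/kWh → $38828.16

$45501.75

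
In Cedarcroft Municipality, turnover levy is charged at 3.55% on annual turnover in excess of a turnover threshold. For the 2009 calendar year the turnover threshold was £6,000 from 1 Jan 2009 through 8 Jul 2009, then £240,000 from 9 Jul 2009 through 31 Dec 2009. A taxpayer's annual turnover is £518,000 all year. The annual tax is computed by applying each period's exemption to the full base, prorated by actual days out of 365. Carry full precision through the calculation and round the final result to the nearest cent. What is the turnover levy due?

£14,170.43

1 Jan – 8 Jul 2009: 189 days, exemption £6,000 → (£518,000 − £6,000) × 3.55% × 189/365 = £9,411.6822
9 Jul – 31 Dec 2009: 176 days, exemption £240,000 → (£518,000 − £240,000) × 3.55% × 176/365 = £4,758.7507
Total = £14,170.4329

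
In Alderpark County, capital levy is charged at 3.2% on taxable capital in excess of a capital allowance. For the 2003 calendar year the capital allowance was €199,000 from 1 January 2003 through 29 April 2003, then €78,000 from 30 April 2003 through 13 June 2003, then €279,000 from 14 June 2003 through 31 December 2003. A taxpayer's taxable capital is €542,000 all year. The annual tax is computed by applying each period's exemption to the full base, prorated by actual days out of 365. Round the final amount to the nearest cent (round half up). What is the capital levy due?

1 January – 29 April 2003: 119 days, exemption €199,000 → (€542,000 − €199,000) × 3.2% × 119/365 = €3,578.4767
30 April – 13 June 2003: 45 days, exemption €78,000 → (€542,000 − €78,000) × 3.2% × 45/365 = €1,830.5753
14 June – 31 December 2003: 201 days, exemption €279,000 → (€542,000 − €279,000) × 3.2% × 201/365 = €4,634.5644
Total = €10,043.6164

€10,043.62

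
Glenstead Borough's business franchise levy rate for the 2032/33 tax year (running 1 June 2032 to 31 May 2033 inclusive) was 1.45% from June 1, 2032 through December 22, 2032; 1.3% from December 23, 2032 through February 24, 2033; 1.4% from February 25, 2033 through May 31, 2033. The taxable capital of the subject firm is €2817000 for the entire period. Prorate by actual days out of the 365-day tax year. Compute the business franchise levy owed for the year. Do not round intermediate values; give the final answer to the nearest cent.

June 1 – December 22, 2032: 205 days at 1.45% → €2817000 × 1.45% × 205/365 = €22941.1849
December 23, 2032 – February 24, 2033: 64 days at 1.3% → €2817000 × 1.3% × 64/365 = €6421.2164
February 25 – May 31, 2033: 96 days at 1.4% → €2817000 × 1.4% × 96/365 = €10372.7342
Total = €39735.1356

€39735.14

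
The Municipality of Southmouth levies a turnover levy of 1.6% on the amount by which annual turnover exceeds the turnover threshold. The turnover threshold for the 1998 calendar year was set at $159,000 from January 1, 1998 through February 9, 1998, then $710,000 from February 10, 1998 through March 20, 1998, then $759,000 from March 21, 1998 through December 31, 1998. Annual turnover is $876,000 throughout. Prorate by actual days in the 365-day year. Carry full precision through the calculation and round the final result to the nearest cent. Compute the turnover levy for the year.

$3,007.82

January 1 – February 9, 1998: 40 days, exemption $159,000 → ($876,000 − $159,000) × 1.6% × 40/365 = $1,257.2055
February 10 – March 20, 1998: 39 days, exemption $710,000 → ($876,000 − $710,000) × 1.6% × 39/365 = $283.7918
March 21 – December 31, 1998: 286 days, exemption $759,000 → ($876,000 − $759,000) × 1.6% × 286/365 = $1,466.8274
Total = $3,007.8247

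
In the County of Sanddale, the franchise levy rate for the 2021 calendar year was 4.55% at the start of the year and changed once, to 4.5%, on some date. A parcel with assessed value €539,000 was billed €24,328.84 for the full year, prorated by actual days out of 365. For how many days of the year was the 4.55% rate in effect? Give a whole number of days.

Let d = days at the first rate; then 365 − d days at the second rate.
€539,000 × [4.55%·d + 4.5%·(365−d)] / 365 = €24,328.84
Solving gives d = 100, so the new rate took effect on April 11, 2021.

100 days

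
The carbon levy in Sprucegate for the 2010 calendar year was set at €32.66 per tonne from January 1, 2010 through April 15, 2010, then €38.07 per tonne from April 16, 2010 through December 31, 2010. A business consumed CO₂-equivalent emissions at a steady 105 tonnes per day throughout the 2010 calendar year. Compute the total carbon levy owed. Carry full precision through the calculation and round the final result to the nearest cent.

January 1 – April 15, 2010: 105 days × 105 tonnes/day = 11,025 tonnes at €32.66/tonne → €360,076.50
April 16 – December 31, 2010: 260 days × 105 tonnes/day = 27,300 tonnes at €38.07/tonne → €1,039,311.00

€1,399,387.50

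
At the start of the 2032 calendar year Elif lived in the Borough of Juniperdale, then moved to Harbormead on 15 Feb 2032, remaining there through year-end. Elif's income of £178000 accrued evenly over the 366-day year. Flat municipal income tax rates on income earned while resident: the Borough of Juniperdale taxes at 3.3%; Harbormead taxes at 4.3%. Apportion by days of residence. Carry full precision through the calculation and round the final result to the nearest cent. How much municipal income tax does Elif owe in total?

The Borough of Juniperdale, 1 Jan – 14 Feb 2032: 45 days → £178000 × 3.3% × 45/366 = £722.2131
Harbormead, 15 Feb – 31 Dec 2032: 321 days → £178000 × 4.3% × 321/366 = £6712.9344
Total = £7435.1475

£7435.15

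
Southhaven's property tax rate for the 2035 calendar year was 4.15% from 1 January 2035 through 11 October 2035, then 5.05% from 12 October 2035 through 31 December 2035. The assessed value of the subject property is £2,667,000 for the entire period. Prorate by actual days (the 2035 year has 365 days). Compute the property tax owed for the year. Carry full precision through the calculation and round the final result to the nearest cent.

£116,007.19

1 January – 11 October 2035: 284 days at 4.15% → £2,667,000 × 4.15% × 284/365 = £86,118.5260
12 October – 31 December 2035: 81 days at 5.05% → £2,667,000 × 5.05% × 81/365 = £29,888.6671
Total = £116,007.1932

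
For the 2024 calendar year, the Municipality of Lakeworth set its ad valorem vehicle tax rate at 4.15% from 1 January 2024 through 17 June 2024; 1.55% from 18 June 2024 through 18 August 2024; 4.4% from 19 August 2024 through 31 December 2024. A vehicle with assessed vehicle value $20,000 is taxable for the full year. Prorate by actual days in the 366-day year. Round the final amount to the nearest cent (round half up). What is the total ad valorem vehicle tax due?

1 January – 17 June 2024: 169 days at 4.15% → $20,000 × 4.15% × 169/366 = $383.2514
18 June – 18 August 2024: 62 days at 1.55% → $20,000 × 1.55% × 62/366 = $52.5137
19 August – 31 December 2024: 135 days at 4.4% → $20,000 × 4.4% × 135/366 = $324.5902
Total = $760.3552

$760.36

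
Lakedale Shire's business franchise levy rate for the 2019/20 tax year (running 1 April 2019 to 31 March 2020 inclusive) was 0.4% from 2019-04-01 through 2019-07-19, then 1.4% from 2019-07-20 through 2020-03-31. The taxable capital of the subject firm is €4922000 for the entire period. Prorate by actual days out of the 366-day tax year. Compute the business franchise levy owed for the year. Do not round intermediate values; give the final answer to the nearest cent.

2019-04-01 to 2019-07-19: 110 days at 0.4% → €4922000 × 0.4% × 110/366 = €5917.1585
2019-07-20 to 2020-03-31: 256 days at 1.4% → €4922000 × 1.4% × 256/366 = €48197.9454
Total = €54115.1038

€54115.10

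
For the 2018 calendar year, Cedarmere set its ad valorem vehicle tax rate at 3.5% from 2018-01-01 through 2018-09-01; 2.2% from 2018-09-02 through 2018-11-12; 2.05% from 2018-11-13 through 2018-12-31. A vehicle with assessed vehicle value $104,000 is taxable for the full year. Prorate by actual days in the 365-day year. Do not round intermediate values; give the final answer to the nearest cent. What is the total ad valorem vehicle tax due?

$3,170.86

2018-01-01 to 2018-09-01: 244 days at 3.5% → $104,000 × 3.5% × 244/365 = $2,433.3151
2018-09-02 to 2018-11-12: 72 days at 2.2% → $104,000 × 2.2% × 72/365 = $451.3315
2018-11-13 to 2018-12-31: 49 days at 2.05% → $104,000 × 2.05% × 49/365 = $286.2137
Total = $3,170.8603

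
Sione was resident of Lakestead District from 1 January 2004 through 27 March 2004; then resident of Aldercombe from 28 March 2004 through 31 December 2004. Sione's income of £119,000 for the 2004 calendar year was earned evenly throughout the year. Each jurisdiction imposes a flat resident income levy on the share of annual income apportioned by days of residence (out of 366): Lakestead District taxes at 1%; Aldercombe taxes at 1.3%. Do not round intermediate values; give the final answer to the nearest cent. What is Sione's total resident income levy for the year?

£1,462.14

Lakestead District, 1 January – 27 March 2004: 87 days → £119,000 × 1% × 87/366 = £282.8689
Aldercombe, 28 March – 31 December 2004: 279 days → £119,000 × 1.3% × 279/366 = £1,179.2705
Total = £1,462.1393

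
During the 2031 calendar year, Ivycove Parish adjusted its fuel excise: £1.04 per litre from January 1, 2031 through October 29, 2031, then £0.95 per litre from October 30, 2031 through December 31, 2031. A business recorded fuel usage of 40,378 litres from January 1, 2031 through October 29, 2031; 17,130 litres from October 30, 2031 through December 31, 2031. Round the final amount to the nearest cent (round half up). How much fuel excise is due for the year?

January 1 – October 29, 2031: 40,378 litres at £1.04/litre → £41993.12
October 30 – December 31, 2031: 17,130 litres at £0.95/litre → £16273.50

£58266.62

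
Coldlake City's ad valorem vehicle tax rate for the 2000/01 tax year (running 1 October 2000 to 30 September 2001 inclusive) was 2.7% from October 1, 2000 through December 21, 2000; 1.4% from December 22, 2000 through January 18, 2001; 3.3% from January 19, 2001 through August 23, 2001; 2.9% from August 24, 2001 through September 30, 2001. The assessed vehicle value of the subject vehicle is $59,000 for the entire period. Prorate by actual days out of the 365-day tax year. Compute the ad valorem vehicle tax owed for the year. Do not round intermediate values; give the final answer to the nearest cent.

$1,756.91

October 1 – December 21, 2000: 82 days at 2.7% → $59,000 × 2.7% × 82/365 = $357.8795
December 22, 2000 – January 18, 2001: 28 days at 1.4% → $59,000 × 1.4% × 28/365 = $63.3644
January 19 – August 23, 2001: 217 days at 3.3% → $59,000 × 3.3% × 217/365 = $1,157.5315
August 24 – September 30, 2001: 38 days at 2.9% → $59,000 × 2.9% × 38/365 = $178.1315
Total = $1,756.9068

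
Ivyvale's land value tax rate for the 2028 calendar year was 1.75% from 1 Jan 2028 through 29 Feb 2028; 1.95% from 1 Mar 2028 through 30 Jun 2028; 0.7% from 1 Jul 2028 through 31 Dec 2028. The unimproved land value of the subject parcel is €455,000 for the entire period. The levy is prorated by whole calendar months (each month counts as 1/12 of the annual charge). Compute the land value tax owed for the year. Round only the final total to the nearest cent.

€5,877.08

1 Jan – 29 Feb 2028: 2 months at 1.75% → €455,000 × 1.75% × 2/12 = €1,327.0833
1 Mar – 30 Jun 2028: 4 months at 1.95% → €455,000 × 1.95% × 4/12 = €2,957.5000
1 Jul – 31 Dec 2028: 6 months at 0.7% → €455,000 × 0.7% × 6/12 = €1,592.5000
Total = €5,877.0833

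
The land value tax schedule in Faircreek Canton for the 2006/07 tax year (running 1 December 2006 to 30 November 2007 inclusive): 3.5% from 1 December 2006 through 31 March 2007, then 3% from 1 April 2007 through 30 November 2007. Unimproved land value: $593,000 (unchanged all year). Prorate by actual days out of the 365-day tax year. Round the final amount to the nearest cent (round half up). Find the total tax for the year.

1 December 2006 – 31 March 2007: 121 days at 3.5% → $593,000 × 3.5% × 121/365 = $6,880.4247
1 April – 30 November 2007: 244 days at 3% → $593,000 × 3% × 244/365 = $11,892.4932
Total = $18,772.9178

$18,772.92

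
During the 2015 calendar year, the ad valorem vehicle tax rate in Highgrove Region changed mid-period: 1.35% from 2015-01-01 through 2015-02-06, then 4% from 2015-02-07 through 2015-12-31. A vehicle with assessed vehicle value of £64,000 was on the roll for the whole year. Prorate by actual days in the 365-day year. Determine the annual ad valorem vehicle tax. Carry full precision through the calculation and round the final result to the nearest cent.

£2,388.08

2015-01-01 to 2015-02-06: 37 days at 1.35% → £64,000 × 1.35% × 37/365 = £87.5836
2015-02-07 to 2015-12-31: 328 days at 4% → £64,000 × 4% × 328/365 = £2,300.4932
Total = £2,388.0767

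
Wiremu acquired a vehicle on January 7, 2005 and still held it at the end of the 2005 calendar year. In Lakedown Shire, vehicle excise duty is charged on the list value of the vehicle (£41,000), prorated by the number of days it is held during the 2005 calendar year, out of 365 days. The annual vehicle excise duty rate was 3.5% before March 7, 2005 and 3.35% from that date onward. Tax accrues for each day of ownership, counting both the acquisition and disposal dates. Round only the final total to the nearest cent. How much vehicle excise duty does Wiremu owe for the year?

January 7 – March 6, 2005: 59 days at 3.5% → £41,000 × 3.5% × 59/365 = £231.9589
March 7 – December 31, 2005: 300 days at 3.35% → £41,000 × 3.35% × 300/365 = £1,128.9041
Total = £1,360.8630

£1,360.86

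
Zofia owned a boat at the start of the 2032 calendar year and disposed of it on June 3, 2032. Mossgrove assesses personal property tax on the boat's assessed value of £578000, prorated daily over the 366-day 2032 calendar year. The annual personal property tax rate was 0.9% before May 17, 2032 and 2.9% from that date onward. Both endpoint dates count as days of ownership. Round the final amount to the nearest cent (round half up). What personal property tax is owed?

£2771.56

January 1 – May 16, 2032: 137 days at 0.9% → £578000 × 0.9% × 137/366 = £1947.1967
May 17 – June 3, 2032: 18 days at 2.9% → £578000 × 2.9% × 18/366 = £824.3607
Total = £2771.5574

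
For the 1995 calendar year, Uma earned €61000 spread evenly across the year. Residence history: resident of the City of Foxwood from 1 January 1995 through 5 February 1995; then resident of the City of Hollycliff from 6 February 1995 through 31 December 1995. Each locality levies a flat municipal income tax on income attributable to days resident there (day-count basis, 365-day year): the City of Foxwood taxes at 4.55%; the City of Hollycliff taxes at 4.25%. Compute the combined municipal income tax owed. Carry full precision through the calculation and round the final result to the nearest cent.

€2610.55

The City of Foxwood, 1 January – 5 February 1995: 36 days → €61000 × 4.55% × 36/365 = €273.7479
The City of Hollycliff, 6 February – 31 December 1995: 329 days → €61000 × 4.25% × 329/365 = €2336.8014
Total = €2610.5493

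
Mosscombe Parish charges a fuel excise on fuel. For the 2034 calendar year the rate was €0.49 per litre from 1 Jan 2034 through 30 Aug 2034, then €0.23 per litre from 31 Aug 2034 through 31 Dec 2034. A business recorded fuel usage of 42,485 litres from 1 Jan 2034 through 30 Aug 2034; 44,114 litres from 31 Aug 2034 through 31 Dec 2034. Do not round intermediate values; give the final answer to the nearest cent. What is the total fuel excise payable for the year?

€30963.87

1 Jan – 30 Aug 2034: 42,485 litres at €0.49/litre → €20817.65
31 Aug – 31 Dec 2034: 44,114 litres at €0.23/litre → €10146.22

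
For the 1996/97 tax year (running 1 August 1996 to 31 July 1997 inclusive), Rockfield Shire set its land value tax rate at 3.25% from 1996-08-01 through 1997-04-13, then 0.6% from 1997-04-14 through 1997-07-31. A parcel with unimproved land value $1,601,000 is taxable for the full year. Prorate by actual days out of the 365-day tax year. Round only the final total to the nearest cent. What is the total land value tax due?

$39,362.67

1996-08-01 to 1997-04-13: 256 days at 3.25% → $1,601,000 × 3.25% × 256/365 = $36,494.0274
1997-04-14 to 1997-07-31: 109 days at 0.6% → $1,601,000 × 0.6% × 109/365 = $2,868.6411
Total = $39,362.6685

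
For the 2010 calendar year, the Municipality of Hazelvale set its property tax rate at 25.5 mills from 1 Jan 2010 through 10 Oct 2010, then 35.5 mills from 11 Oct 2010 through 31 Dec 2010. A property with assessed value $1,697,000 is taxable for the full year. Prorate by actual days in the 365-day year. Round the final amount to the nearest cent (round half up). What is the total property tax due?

$47,085.94

1 Jan – 10 Oct 2010: 283 days at 25.5 mills → $1,697,000 × 2.55% × 283/365 = $33,551.7822
11 Oct – 31 Dec 2010: 82 days at 35.5 mills → $1,697,000 × 3.55% × 82/365 = $13,534.1562
Total = $47,085.9384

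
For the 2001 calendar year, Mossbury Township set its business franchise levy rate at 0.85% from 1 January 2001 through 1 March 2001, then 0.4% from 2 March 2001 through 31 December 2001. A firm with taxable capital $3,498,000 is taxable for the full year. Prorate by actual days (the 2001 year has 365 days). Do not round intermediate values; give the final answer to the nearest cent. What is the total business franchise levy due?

$16,579.56

1 January – 1 March 2001: 60 days at 0.85% → $3,498,000 × 0.85% × 60/365 = $4,887.6164
2 March – 31 December 2001: 305 days at 0.4% → $3,498,000 × 0.4% × 305/365 = $11,691.9452
Total = $16,579.5616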